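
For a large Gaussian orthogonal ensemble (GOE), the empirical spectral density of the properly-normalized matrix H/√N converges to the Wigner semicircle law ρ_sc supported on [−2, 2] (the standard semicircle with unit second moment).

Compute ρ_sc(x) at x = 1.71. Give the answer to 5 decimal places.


ρ_sc(x) = (1/(2π)) √(4 − x²). With x = 1.71:
  4 − x² = 4 − (1.71)² = 4 − 2.924100 = 1.075900.
  √(4 − x²) = 1.037256.
  1/(2π) = 0.159155.
  ρ_sc(1.71) = 0.159155 · 1.037256 = 0.165084.

Rounded to 5 decimal places: ρ_sc(1.71) ≈ 0.16508.


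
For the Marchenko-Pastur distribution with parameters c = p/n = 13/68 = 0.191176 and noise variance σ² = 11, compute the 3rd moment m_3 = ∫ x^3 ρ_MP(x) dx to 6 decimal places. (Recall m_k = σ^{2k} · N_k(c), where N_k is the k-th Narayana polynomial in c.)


E[X³] = σ⁶ (1 + 3c + c²) (third MP moment). With σ² = 11 (so σ⁶ = 1331) and c = 13/68 = 0.191176: E[X³] = 1331 · (1 + 3·0.191176 + (0.191176)²) = 1331 · 1.610078.

So E[X^3] = 2143.013625.


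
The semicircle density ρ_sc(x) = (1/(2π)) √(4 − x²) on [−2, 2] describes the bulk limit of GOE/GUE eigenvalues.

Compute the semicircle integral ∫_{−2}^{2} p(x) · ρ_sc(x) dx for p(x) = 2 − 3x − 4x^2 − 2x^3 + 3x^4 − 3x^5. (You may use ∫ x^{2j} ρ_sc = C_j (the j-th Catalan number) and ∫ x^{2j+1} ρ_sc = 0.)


Write p(x) = Σ a_i x^i, split into monomials and integrate each against ρ_sc separately.
Using ∫ x^{2j} ρ_sc = C_j = (1/(j+1)) C(2j, j) (Catalan numbers) and ∫ x^{2j+1} ρ_sc = 0 (odd monomials vanish by symmetry):
  i = 0 (even): a_0 · C_{0} = 2 · 1 = 2
  i = 1 (odd): ∫ x^1 ρ_sc = 0 (vanishes)
  i = 2 (even): a_2 · C_{1} = -4 · 1 = -4
  i = 3 (odd): ∫ x^3 ρ_sc = 0 (vanishes)
  i = 4 (even): a_4 · C_{2} = 3 · 2 = 6
  i = 5 (odd): ∫ x^5 ρ_sc = 0 (vanishes)

Summing the contributions: ∫_{−2}^{2} p(x) ρ_sc(x) dx = 2 + (-4) + 6 = 4.


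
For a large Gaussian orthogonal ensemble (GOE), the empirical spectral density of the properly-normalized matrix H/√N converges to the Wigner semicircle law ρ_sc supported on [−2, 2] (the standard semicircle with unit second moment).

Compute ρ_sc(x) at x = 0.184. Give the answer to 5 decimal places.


ρ_sc(x) = (1/(2π)) √(4 − x²). With x = 0.184:
  4 − x² = 4 − (0.184)² = 4 − 0.033856 = 3.966144.
  √(4 − x²) = 1.991518.
  1/(2π) = 0.159155.
  ρ_sc(0.184) = 0.159155 · 1.991518 = 0.316960.

Rounded to 5 decimal places: ρ_sc(0.184) ≈ 0.31696.


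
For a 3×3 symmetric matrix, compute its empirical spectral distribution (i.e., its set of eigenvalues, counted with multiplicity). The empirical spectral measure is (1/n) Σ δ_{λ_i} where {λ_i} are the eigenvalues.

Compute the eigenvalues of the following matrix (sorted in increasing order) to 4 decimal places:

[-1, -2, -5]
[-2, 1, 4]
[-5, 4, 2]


Since M is real symmetric, all three eigenvalues are real; they are the roots of det(λI − M) = λ³ − (tr M) λ² + s λ − det M, where s is the sum of the principal 2×2 minors.
tr M = -1 + 1 + 2 = 2.
s = ((-1)·1 − (-2)²) + ((-1)·2 − (-5)²) + (1·2 − 4²) = -5 + (-27) + (-14) = -46.
det M (expand along row 1) = (-1)·(-14) − (-2)·16 + (-5)·(-3) = 61.
Characteristic polynomial: λ³ − 2λ² − 46λ − 61 = 0.
Substitute λ = y + (tr M)/3 = y + 0.666667 to remove the quadratic term: y³ + p·y + q = 0 with p = s − (tr M)²/3 = -47.333333 and q = −2(tr M)³/27 + (tr M)·s/3 − det M = -92.259259.
Three real roots ⇒ use the trigonometric (Viète) form: r = 2√(−p/3) = 7.944250, φ = arccos(3q/(p·r)) = arccos(0.736057) = 0.743570 rad.
y_k = r·cos(φ/3 − 2πk/3) for k = 0, 1, 2 gives y = 7.701478, -2.162910, -5.538568.
λ_k = y_k + 0.666667 gives λ = 8.3681, -1.4962, -4.8719 (check: the sum is 2.0000 = tr M).

Eigenvalues sorted in increasing order: [-4.8719, -1.4962, 8.3681].


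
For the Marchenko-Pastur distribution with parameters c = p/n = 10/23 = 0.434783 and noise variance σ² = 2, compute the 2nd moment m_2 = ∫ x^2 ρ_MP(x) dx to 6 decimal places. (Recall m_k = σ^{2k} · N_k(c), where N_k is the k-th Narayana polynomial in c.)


E[X²] = σ⁴ (1 + c) (second MP moment). With σ² = 2 (so σ⁴ = 4) and c = 10/23 = 0.434783: E[X²] = 4 · (1 + 0.434783) = 4 · 1.434783.

So E[X^2] = 5.739130.


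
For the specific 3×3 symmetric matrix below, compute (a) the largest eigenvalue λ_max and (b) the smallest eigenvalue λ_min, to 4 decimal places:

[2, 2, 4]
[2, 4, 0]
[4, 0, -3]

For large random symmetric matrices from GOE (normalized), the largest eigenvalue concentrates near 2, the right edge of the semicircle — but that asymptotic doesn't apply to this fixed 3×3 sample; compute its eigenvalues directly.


Since M is real symmetric, all three eigenvalues are real; they are the roots of det(λI − M) = λ³ − (tr M) λ² + s λ − det M, where s is the sum of the principal 2×2 minors.
tr M = 2 + 4 + (-3) = 3.
s = (2·4 − 2²) + (2·(-3) − 4²) + (4·(-3) − 0²) = 4 + (-22) + (-12) = -30.
det M (expand along row 1) = 2·(-12) − 2·(-6) + 4·(-16) = -76.
Characteristic polynomial: λ³ − 3λ² − 30λ + 76 = 0.
Substitute λ = y + (tr M)/3 = y + 1.000000 to remove the quadratic term: y³ + p·y + q = 0 with p = s − (tr M)²/3 = -33.000000 and q = −2(tr M)³/27 + (tr M)·s/3 − det M = 44.000000.
Three real roots ⇒ use the trigonometric (Viète) form: r = 2√(−p/3) = 6.633250, φ = arccos(3q/(p·r)) = arccos(-0.603023) = 2.218081 rad.
y_k = r·cos(φ/3 − 2πk/3) for k = 0, 1, 2 gives y = 4.901306, 1.420122, -6.321428.
λ_k = y_k + 1.000000 gives λ = 5.9013, 2.4201, -5.3214 (check: the sum is 3.0000 = tr M).

Hence λ_max = 5.9013 and λ_min = -5.3214.


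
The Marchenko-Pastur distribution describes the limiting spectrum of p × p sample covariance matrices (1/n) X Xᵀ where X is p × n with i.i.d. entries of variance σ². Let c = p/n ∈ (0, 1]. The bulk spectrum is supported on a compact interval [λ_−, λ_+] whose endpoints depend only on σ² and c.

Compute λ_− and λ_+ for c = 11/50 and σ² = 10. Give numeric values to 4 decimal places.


c = 11/50 = 0.220000; √c = 0.469042.
λ_− = σ² (1 − √c)² = 10 · (1 − 0.469042)² = 10 · (0.530958)² = 2.819168.
λ_+ = σ² (1 + √c)² = 10 · (1 + 0.469042)² = 10 · (1.469042)² = 21.580832.

Rounded to 4 decimal places: λ_− ≈ 2.8192, λ_+ ≈ 21.5808.


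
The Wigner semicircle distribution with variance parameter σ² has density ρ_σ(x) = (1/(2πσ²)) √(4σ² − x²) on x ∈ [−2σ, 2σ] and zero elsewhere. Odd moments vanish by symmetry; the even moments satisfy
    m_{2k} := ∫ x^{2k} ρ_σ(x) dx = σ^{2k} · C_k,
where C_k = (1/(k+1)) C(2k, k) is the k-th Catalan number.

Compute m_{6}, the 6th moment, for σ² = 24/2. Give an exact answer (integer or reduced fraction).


By the scaled semicircle moment identity, m_{2k} = σ^{2k} · C_k with k = 3.
C_3 = (1/(k+1)) · C(2k, k) = (1/4) · C(6, 3) = (1/4) · 20 = 5.
σ^{2k} = (σ²)^k = (24/2)^3 = 1728.

Therefore m_{6} = σ^{6} · C_3 = 1728 · 5 = 8640.


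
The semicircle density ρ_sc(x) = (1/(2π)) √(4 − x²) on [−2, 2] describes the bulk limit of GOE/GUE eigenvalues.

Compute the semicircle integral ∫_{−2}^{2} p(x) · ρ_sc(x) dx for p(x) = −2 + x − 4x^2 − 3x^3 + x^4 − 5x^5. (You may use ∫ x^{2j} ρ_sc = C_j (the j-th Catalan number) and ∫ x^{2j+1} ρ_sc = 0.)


Write p(x) = Σ a_i x^i, split into monomials and integrate each against ρ_sc separately.
Using ∫ x^{2j} ρ_sc = C_j = (1/(j+1)) C(2j, j) (Catalan numbers) and ∫ x^{2j+1} ρ_sc = 0 (odd monomials vanish by symmetry):
  i = 0 (even): a_0 · C_{0} = -2 · 1 = -2
  i = 1 (odd): ∫ x^1 ρ_sc = 0 (vanishes)
  i = 2 (even): a_2 · C_{1} = -4 · 1 = -4
  i = 3 (odd): ∫ x^3 ρ_sc = 0 (vanishes)
  i = 4 (even): a_4 · C_{2} = 1 · 2 = 2
  i = 5 (odd): ∫ x^5 ρ_sc = 0 (vanishes)

Summing the contributions: ∫_{−2}^{2} p(x) ρ_sc(x) dx = (-2) + (-4) + 2 = -4.


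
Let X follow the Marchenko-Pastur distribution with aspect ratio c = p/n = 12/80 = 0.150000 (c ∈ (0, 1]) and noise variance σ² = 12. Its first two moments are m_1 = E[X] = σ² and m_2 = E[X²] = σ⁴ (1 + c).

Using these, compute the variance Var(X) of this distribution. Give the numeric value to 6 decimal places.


m_1 = E[X] = σ² = 12, so m_1² = 144.
m_2 = E[X²] = σ⁴ (1 + c) = 144 · (1 + 0.150000) = 144 · 1.150000 = 165.600000.
(Note m_2 − m_1² simplifies to c · σ⁴ = 0.150000 · 144.)

Var(X) = m_2 − m_1² = 165.600000 − 144 = 21.600000.


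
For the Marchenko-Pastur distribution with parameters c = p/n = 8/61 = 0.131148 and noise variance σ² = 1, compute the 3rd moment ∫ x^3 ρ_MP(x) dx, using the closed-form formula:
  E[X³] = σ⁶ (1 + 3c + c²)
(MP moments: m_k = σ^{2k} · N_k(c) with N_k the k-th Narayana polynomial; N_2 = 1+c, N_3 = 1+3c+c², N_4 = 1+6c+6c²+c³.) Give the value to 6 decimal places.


E[X³] = σ⁶ (1 + 3c + c²) (third MP moment). With σ² = 1 (so σ⁶ = 1) and c = 8/61 = 0.131148: E[X³] = 1 · (1 + 3·0.131148 + (0.131148)²) = 1 · 1.410642.

So E[X^3] = 1.410642.


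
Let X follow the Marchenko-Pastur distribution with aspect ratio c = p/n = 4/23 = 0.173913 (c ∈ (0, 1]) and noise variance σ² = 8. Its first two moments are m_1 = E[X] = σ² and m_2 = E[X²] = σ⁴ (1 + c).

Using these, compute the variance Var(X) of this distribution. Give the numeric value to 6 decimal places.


m_1 = E[X] = σ² = 8, so m_1² = 64.
m_2 = E[X²] = σ⁴ (1 + c) = 64 · (1 + 0.173913) = 64 · 1.173913 = 75.130435.
(Note m_2 − m_1² simplifies to c · σ⁴ = 0.173913 · 64.)

Var(X) = m_2 − m_1² = 75.130435 − 64 = 11.130435.


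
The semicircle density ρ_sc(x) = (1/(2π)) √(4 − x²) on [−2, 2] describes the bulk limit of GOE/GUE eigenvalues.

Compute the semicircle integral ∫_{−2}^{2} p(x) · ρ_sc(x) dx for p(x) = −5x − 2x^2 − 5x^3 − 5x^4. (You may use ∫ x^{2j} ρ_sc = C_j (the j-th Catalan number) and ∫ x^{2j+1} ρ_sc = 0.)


Write p(x) = Σ a_i x^i, split into monomials and integrate each against ρ_sc separately.
Using ∫ x^{2j} ρ_sc = C_j = (1/(j+1)) C(2j, j) (Catalan numbers) and ∫ x^{2j+1} ρ_sc = 0 (odd monomials vanish by symmetry):
  i = 1 (odd): ∫ x^1 ρ_sc = 0 (vanishes)
  i = 2 (even): a_2 · C_{1} = -2 · 1 = -2
  i = 3 (odd): ∫ x^3 ρ_sc = 0 (vanishes)
  i = 4 (even): a_4 · C_{2} = -5 · 2 = -10

Summing the contributions: ∫_{−2}^{2} p(x) ρ_sc(x) dx = (-2) + (-10) = -12.


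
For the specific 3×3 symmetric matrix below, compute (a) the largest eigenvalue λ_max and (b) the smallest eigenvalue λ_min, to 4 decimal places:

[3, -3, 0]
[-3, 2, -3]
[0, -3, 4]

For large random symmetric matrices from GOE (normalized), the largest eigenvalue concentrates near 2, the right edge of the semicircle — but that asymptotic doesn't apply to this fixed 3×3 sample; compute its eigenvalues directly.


Since M is real symmetric, all three eigenvalues are real; they are the roots of det(λI − M) = λ³ − (tr M) λ² + s λ − det M, where s is the sum of the principal 2×2 minors.
tr M = 3 + 2 + 4 = 9.
s = (3·2 − (-3)²) + (3·4 − 0²) + (2·4 − (-3)²) = -3 + 12 + (-1) = 8.
det M (expand along row 1) = 3·(-1) − (-3)·(-12) + 0·9 = -39.
Characteristic polynomial: λ³ − 9λ² + 8λ + 39 = 0.
Substitute λ = y + (tr M)/3 = y + 3.000000 to remove the quadratic term: y³ + p·y + q = 0 with p = s − (tr M)²/3 = -19.000000 and q = −2(tr M)³/27 + (tr M)·s/3 − det M = 9.000000.
Three real roots ⇒ use the trigonometric (Viète) form: r = 2√(−p/3) = 5.033223, φ = arccos(3q/(p·r)) = arccos(-0.282335) = 1.857023 rad.
y_k = r·cos(φ/3 − 2πk/3) for k = 0, 1, 2 gives y = 4.099332, 0.479486, -4.578818.
λ_k = y_k + 3.000000 gives λ = 7.0993, 3.4795, -1.5788 (check: the sum is 9.0000 = tr M).

Hence λ_max = 7.0993 and λ_min = -1.5788.


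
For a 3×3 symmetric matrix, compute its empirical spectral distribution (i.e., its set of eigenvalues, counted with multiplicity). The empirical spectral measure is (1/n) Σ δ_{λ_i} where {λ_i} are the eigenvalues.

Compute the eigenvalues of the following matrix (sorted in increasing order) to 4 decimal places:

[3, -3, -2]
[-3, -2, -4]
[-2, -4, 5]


Since M is real symmetric, all three eigenvalues are real; they are the roots of det(λI − M) = λ³ − (tr M) λ² + s λ − det M, where s is the sum of the principal 2×2 minors.
tr M = 3 + (-2) + 5 = 6.
s = (3·(-2) − (-3)²) + (3·5 − (-2)²) + ((-2)·5 − (-4)²) = -15 + 11 + (-26) = -30.
det M (expand along row 1) = 3·(-26) − (-3)·(-23) + (-2)·8 = -163.
Characteristic polynomial: λ³ − 6λ² − 30λ + 163 = 0.
Substitute λ = y + (tr M)/3 = y + 2.000000 to remove the quadratic term: y³ + p·y + q = 0 with p = s − (tr M)²/3 = -42.000000 and q = −2(tr M)³/27 + (tr M)·s/3 − det M = 87.000000.
Three real roots ⇒ use the trigonometric (Viète) form: r = 2√(−p/3) = 7.483315, φ = arccos(3q/(p·r)) = arccos(-0.830419) = 2.550655 rad.
y_k = r·cos(φ/3 − 2πk/3) for k = 0, 1, 2 gives y = 4.937633, 2.400971, -7.338604.
λ_k = y_k + 2.000000 gives λ = 6.9376, 4.4010, -5.3386 (check: the sum is 6.0000 = tr M).

Eigenvalues sorted in increasing order: [-5.3386, 4.4010, 6.9376].


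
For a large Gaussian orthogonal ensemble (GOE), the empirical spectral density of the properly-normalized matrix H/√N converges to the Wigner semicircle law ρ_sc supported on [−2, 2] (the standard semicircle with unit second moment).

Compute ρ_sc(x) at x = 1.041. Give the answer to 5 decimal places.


ρ_sc(x) = (1/(2π)) √(4 − x²). With x = 1.041:
  4 − x² = 4 − (1.041)² = 4 − 1.083681 = 2.916319.
  √(4 − x²) = 1.707723.
  1/(2π) = 0.159155.
  ρ_sc(1.041) = 0.159155 · 1.707723 = 0.271793.

Rounded to 5 decimal places: ρ_sc(1.041) ≈ 0.27179.


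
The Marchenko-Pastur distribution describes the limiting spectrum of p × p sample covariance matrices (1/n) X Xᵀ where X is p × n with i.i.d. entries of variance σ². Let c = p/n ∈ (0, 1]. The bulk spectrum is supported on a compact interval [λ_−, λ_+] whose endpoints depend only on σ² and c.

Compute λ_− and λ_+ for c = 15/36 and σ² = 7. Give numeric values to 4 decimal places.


c = 15/36 = 0.416667; √c = 0.645497.
λ_− = σ² (1 − √c)² = 7 · (1 − 0.645497)² = 7 · (0.354503)² = 0.879706.
λ_+ = σ² (1 + √c)² = 7 · (1 + 0.645497)² = 7 · (1.645497)² = 18.953628.

Rounded to 4 decimal places: λ_− ≈ 0.8797, λ_+ ≈ 18.9536.


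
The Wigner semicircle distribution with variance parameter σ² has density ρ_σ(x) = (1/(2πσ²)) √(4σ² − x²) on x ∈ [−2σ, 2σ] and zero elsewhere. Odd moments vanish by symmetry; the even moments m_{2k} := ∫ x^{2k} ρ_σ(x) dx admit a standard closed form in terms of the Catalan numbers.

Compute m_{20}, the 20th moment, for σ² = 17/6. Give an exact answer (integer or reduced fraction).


By the scaled semicircle moment identity, m_{2k} = σ^{2k} · C_k with k = 10.
C_10 = (1/(k+1)) · C(2k, k) = (1/11) · C(20, 10) = (1/11) · 184756 = 16796.
σ^{2k} = (σ²)^k = (17/6)^10 = 2015993900449/60466176.

Therefore m_{20} = σ^{20} · C_10 = (2015993900449/60466176) · 16796 = 8465158387985351/15116544.


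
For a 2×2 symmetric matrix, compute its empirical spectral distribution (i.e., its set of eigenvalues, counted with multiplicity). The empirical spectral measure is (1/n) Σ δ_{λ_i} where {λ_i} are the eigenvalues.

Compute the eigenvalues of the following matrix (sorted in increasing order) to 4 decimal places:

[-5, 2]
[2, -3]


Since M is real symmetric, both eigenvalues are real; they are the roots of det(λI − M) = λ² − (tr M) λ + det M.
tr M = -5 + (-3) = -8.
det M = (-5)·(-3) − 2² = 15 − 4 = 11.
Characteristic polynomial: λ² + 8λ + 11 = 0.
Discriminant Δ = (tr M)² − 4·det M = 64 − 44 = 20; √Δ = 4.472136.
λ = (tr M ± √Δ)/2 = (-8 ± 4.472136)/2, giving (tr M − √Δ)/2 = -6.2361 and (tr M + √Δ)/2 = -1.7639.

Eigenvalues sorted in increasing order: [-6.2361, -1.7639].


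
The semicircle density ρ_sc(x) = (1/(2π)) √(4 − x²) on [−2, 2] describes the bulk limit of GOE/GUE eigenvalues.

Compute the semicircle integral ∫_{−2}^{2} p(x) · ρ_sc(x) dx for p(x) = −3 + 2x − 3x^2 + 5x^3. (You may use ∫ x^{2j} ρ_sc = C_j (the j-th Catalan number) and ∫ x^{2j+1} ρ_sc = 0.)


Write p(x) = Σ a_i x^i, split into monomials and integrate each against ρ_sc separately.
Using ∫ x^{2j} ρ_sc = C_j = (1/(j+1)) C(2j, j) (Catalan numbers) and ∫ x^{2j+1} ρ_sc = 0 (odd monomials vanish by symmetry):
  i = 0 (even): a_0 · C_{0} = -3 · 1 = -3
  i = 1 (odd): ∫ x^1 ρ_sc = 0 (vanishes)
  i = 2 (even): a_2 · C_{1} = -3 · 1 = -3
  i = 3 (odd): ∫ x^3 ρ_sc = 0 (vanishes)

Summing the contributions: ∫_{−2}^{2} p(x) ρ_sc(x) dx = (-3) + (-3) = -6.


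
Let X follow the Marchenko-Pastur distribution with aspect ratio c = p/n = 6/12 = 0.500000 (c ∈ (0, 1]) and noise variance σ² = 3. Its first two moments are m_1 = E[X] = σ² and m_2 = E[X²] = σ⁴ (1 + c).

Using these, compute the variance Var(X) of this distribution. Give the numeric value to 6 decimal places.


m_1 = E[X] = σ² = 3, so m_1² = 9.
m_2 = E[X²] = σ⁴ (1 + c) = 9 · (1 + 0.500000) = 9 · 1.500000 = 13.500000.
(Note m_2 − m_1² simplifies to c · σ⁴ = 0.500000 · 9.)

Var(X) = m_2 − m_1² = 13.500000 − 9 = 4.500000.


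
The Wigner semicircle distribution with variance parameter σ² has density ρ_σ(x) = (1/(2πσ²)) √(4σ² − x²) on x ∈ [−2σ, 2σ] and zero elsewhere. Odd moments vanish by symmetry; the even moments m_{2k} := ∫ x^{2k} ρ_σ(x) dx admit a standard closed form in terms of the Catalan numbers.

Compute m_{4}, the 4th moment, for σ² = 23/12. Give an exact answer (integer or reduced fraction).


By the scaled semicircle moment identity, m_{2k} = σ^{2k} · C_k with k = 2.
C_2 = (1/(k+1)) · C(2k, k) = (1/3) · C(4, 2) = (1/3) · 6 = 2.
σ^{2k} = (σ²)^k = (23/12)^2 = 529/144.

Therefore m_{4} = σ^{4} · C_2 = (529/144) · 2 = 529/72.


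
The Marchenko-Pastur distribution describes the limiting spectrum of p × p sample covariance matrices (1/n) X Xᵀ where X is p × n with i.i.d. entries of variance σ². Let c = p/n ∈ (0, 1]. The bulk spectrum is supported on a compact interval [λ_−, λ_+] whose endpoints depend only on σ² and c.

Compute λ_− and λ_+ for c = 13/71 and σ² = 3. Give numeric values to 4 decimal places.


c = 13/71 = 0.183099; √c = 0.427900.
λ_− = σ² (1 − √c)² = 3 · (1 − 0.427900)² = 3 · (0.572100)² = 0.981895.
λ_+ = σ² (1 + √c)² = 3 · (1 + 0.427900)² = 3 · (1.427900)² = 6.116697.

Rounded to 4 decimal places: λ_− ≈ 0.9819, λ_+ ≈ 6.1167.


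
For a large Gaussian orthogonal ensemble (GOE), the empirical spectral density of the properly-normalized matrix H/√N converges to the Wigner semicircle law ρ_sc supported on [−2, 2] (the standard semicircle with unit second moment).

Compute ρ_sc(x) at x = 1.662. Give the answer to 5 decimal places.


ρ_sc(x) = (1/(2π)) √(4 − x²). With x = 1.662:
  4 − x² = 4 − (1.662)² = 4 − 2.762244 = 1.237756.
  √(4 − x²) = 1.112545.
  1/(2π) = 0.159155.
  ρ_sc(1.662) = 0.159155 · 1.112545 = 0.177067.

Rounded to 5 decimal places: ρ_sc(1.662) ≈ 0.17707.


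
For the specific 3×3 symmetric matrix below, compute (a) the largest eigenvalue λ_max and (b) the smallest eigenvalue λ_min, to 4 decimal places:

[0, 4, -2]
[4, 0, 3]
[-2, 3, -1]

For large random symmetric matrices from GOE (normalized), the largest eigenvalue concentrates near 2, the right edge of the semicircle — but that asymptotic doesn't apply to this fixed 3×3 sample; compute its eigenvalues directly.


Since M is real symmetric, all three eigenvalues are real; they are the roots of det(λI − M) = λ³ − (tr M) λ² + s λ − det M, where s is the sum of the principal 2×2 minors.
tr M = 0 + 0 + (-1) = -1.
s = (0·0 − 4²) + (0·(-1) − (-2)²) + (0·(-1) − 3²) = -16 + (-4) + (-9) = -29.
det M (expand along row 1) = 0·(-9) − 4·2 + (-2)·12 = -32.
Characteristic polynomial: λ³ + λ² − 29λ + 32 = 0.
Substitute λ = y + (tr M)/3 = y − 0.333333 to remove the quadratic term: y³ + p·y + q = 0 with p = s − (tr M)²/3 = -29.333333 and q = −2(tr M)³/27 + (tr M)·s/3 − det M = 41.740741.
Three real roots ⇒ use the trigonometric (Viète) form: r = 2√(−p/3) = 6.253888, φ = arccos(3q/(p·r)) = arccos(-0.682606) = 2.322119 rad.
y_k = r·cos(φ/3 − 2πk/3) for k = 0, 1, 2 gives y = 4.472110, 1.549907, -6.022017.
λ_k = y_k − 0.333333 gives λ = 4.1388, 1.2166, -6.3554 (check: the sum is -1.0000 = tr M).

Hence λ_max = 4.1388 and λ_min = -6.3554.


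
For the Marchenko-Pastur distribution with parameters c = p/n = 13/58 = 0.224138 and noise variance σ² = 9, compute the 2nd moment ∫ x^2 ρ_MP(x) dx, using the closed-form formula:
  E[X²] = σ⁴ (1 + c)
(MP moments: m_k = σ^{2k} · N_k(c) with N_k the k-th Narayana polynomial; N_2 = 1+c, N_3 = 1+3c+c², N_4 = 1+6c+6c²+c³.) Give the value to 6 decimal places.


E[X²] = σ⁴ (1 + c) (second MP moment). With σ² = 9 (so σ⁴ = 81) and c = 13/58 = 0.224138: E[X²] = 81 · (1 + 0.224138) = 81 · 1.224138.

So E[X^2] = 99.155172.


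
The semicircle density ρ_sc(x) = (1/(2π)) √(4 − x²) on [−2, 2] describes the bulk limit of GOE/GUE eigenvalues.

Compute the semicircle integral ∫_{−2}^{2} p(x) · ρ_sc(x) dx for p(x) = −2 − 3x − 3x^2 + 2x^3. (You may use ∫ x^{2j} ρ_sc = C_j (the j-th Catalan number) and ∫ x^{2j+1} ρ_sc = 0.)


Write p(x) = Σ a_i x^i, split into monomials and integrate each against ρ_sc separately.
Using ∫ x^{2j} ρ_sc = C_j = (1/(j+1)) C(2j, j) (Catalan numbers) and ∫ x^{2j+1} ρ_sc = 0 (odd monomials vanish by symmetry):
  i = 0 (even): a_0 · C_{0} = -2 · 1 = -2
  i = 1 (odd): ∫ x^1 ρ_sc = 0 (vanishes)
  i = 2 (even): a_2 · C_{1} = -3 · 1 = -3
  i = 3 (odd): ∫ x^3 ρ_sc = 0 (vanishes)

Summing the contributions: ∫_{−2}^{2} p(x) ρ_sc(x) dx = (-2) + (-3) = -5.


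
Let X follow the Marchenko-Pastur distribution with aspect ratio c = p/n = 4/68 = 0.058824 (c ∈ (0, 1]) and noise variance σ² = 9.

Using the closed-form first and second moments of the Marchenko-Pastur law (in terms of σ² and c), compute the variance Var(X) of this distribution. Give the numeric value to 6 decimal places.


Recall the MP moments m_1 = E[X] = σ² and m_2 = E[X²] = σ⁴ (1 + c).
m_1 = E[X] = σ² = 9, so m_1² = 81.
m_2 = E[X²] = σ⁴ (1 + c) = 81 · (1 + 0.058824) = 81 · 1.058824 = 85.764706.
(Note m_2 − m_1² simplifies to c · σ⁴ = 0.058824 · 81.)

Var(X) = m_2 − m_1² = 85.764706 − 81 = 4.764706.


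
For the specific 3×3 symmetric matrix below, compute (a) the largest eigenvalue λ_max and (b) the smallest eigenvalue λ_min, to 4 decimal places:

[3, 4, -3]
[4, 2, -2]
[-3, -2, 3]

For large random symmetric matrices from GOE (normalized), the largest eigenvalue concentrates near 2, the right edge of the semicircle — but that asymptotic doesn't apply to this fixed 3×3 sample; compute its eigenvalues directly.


Since M is real symmetric, all three eigenvalues are real; they are the roots of det(λI − M) = λ³ − (tr M) λ² + s λ − det M, where s is the sum of the principal 2×2 minors.
tr M = 3 + 2 + 3 = 8.
s = (3·2 − 4²) + (3·3 − (-3)²) + (2·3 − (-2)²) = -10 + 0 + 2 = -8.
det M (expand along row 1) = 3·2 − 4·6 + (-3)·(-2) = -12.
Characteristic polynomial: λ³ − 8λ² − 8λ + 12 = 0.
Substitute λ = y + (tr M)/3 = y + 2.666667 to remove the quadratic term: y³ + p·y + q = 0 with p = s − (tr M)²/3 = -29.333333 and q = −2(tr M)³/27 + (tr M)·s/3 − det M = -47.259259.
Three real roots ⇒ use the trigonometric (Viète) form: r = 2√(−p/3) = 6.253888, φ = arccos(3q/(p·r)) = arccos(0.772853) = 0.687472 rad.
y_k = r·cos(φ/3 − 2πk/3) for k = 0, 1, 2 gives y = 6.090399, -1.814911, -4.275488.
λ_k = y_k + 2.666667 gives λ = 8.7571, 0.8518, -1.6088 (check: the sum is 8.0000 = tr M).

Hence λ_max = 8.7571 and λ_min = -1.6088.


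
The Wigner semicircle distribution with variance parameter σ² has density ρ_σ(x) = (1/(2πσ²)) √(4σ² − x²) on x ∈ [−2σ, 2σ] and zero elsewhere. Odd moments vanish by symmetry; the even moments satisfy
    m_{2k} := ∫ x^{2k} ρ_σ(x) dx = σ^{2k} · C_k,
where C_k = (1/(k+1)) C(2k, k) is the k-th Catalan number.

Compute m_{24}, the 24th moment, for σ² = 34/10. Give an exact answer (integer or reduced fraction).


By the scaled semicircle moment identity, m_{2k} = σ^{2k} · C_k with k = 12.
C_12 = (1/(k+1)) · C(2k, k) = (1/13) · C(24, 12) = (1/13) · 2704156 = 208012.
σ^{2k} = (σ²)^k = (34/10)^12 = 582622237229761/244140625.

Therefore m_{24} = σ^{24} · C_12 = (582622237229761/244140625) · 208012 = 121192416810637045132/244140625.


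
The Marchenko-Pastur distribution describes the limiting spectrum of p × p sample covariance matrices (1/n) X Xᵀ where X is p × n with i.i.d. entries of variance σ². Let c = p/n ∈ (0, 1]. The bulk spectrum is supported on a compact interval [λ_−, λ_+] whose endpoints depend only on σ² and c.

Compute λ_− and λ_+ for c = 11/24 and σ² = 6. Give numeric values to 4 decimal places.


c = 11/24 = 0.458333; √c = 0.677003.
λ_− = σ² (1 − √c)² = 6 · (1 − 0.677003)² = 6 · (0.322997)² = 0.625962.
λ_+ = σ² (1 + √c)² = 6 · (1 + 0.677003)² = 6 · (1.677003)² = 16.874038.

Rounded to 4 decimal places: λ_− ≈ 0.6260, λ_+ ≈ 16.8740.


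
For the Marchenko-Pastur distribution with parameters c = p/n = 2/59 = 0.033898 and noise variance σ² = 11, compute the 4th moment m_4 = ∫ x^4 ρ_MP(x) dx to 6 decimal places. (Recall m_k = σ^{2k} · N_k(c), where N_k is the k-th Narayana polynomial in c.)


E[X⁴] = σ⁸ (1 + 6c + 6c² + c³) (fourth MP moment). With σ² = 11 (so σ⁸ = 14641) and c = 2/59 = 0.033898: E[X⁴] = 14641 · (1 + 6·0.033898 + 6·(0.033898)² + (0.033898)³) = 14641 · 1.210323.

So E[X^4] = 17720.344217.


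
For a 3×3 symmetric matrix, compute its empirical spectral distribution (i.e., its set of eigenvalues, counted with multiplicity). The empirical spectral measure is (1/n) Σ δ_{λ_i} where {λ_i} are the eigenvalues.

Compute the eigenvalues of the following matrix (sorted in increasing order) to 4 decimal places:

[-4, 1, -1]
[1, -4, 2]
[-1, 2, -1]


Since M is real symmetric, all three eigenvalues are real; they are the roots of det(λI − M) = λ³ − (tr M) λ² + s λ − det M, where s is the sum of the principal 2×2 minors.
tr M = -4 + (-4) + (-1) = -9.
s = ((-4)·(-4) − 1²) + ((-4)·(-1) − (-1)²) + ((-4)·(-1) − 2²) = 15 + 3 + 0 = 18.
det M (expand along row 1) = (-4)·0 − 1·1 + (-1)·(-2) = 1.
Characteristic polynomial: λ³ + 9λ² + 18λ − 1 = 0.
Substitute λ = y + (tr M)/3 = y − 3.000000 to remove the quadratic term: y³ + p·y + q = 0 with p = s − (tr M)²/3 = -9.000000 and q = −2(tr M)³/27 + (tr M)·s/3 − det M = -1.000000.
Three real roots ⇒ use the trigonometric (Viète) form: r = 2√(−p/3) = 3.464102, φ = arccos(3q/(p·r)) = arccos(0.096225) = 1.474422 rad.
y_k = r·cos(φ/3 − 2πk/3) for k = 0, 1, 2 gives y = 3.054084, -0.111264, -2.942820.
λ_k = y_k − 3.000000 gives λ = 0.0541, -3.1113, -5.9428 (check: the sum is -9.0000 = tr M).

Eigenvalues sorted in increasing order: [-5.9428, -3.1113, 0.0541].


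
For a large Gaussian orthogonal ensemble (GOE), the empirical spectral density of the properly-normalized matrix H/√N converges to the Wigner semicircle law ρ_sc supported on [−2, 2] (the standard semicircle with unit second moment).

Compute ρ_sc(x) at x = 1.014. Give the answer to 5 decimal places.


ρ_sc(x) = (1/(2π)) √(4 − x²). With x = 1.014:
  4 − x² = 4 − (1.014)² = 4 − 1.028196 = 2.971804.
  √(4 − x²) = 1.723892.
  1/(2π) = 0.159155.
  ρ_sc(1.014) = 0.159155 · 1.723892 = 0.274366.

Rounded to 5 decimal places: ρ_sc(1.014) ≈ 0.27437.


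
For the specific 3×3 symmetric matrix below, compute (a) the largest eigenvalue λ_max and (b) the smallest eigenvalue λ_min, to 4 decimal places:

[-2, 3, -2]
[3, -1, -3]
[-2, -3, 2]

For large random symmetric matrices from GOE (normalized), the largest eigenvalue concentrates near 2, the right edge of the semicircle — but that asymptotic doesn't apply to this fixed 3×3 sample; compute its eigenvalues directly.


Since M is real symmetric, all three eigenvalues are real; they are the roots of det(λI − M) = λ³ − (tr M) λ² + s λ − det M, where s is the sum of the principal 2×2 minors.
tr M = -2 + (-1) + 2 = -1.
s = ((-2)·(-1) − 3²) + ((-2)·2 − (-2)²) + ((-1)·2 − (-3)²) = -7 + (-8) + (-11) = -26.
det M (expand along row 1) = (-2)·(-11) − 3·0 + (-2)·(-11) = 44.
Characteristic polynomial: λ³ + λ² − 26λ − 44 = 0.
Substitute λ = y + (tr M)/3 = y − 0.333333 to remove the quadratic term: y³ + p·y + q = 0 with p = s − (tr M)²/3 = -26.333333 and q = −2(tr M)³/27 + (tr M)·s/3 − det M = -35.259259.
Three real roots ⇒ use the trigonometric (Viète) form: r = 2√(−p/3) = 5.925463, φ = arccos(3q/(p·r)) = arccos(0.677901) = 0.825893 rad.
y_k = r·cos(φ/3 − 2πk/3) for k = 0, 1, 2 gives y = 5.702336, -1.456228, -4.246108.
λ_k = y_k − 0.333333 gives λ = 5.3690, -1.7896, -4.5794 (check: the sum is -1.0000 = tr M).

Hence λ_max = 5.3690 and λ_min = -4.5794.


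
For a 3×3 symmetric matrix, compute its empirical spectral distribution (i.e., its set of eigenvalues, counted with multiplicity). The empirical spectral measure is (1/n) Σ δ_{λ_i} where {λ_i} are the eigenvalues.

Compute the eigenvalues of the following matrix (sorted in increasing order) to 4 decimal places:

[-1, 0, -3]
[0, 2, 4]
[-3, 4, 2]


Since M is real symmetric, all three eigenvalues are real; they are the roots of det(λI − M) = λ³ − (tr M) λ² + s λ − det M, where s is the sum of the principal 2×2 minors.
tr M = -1 + 2 + 2 = 3.
s = ((-1)·2 − 0²) + ((-1)·2 − (-3)²) + (2·2 − 4²) = -2 + (-11) + (-12) = -25.
det M (expand along row 1) = (-1)·(-12) − 0·12 + (-3)·6 = -6.
Characteristic polynomial: λ³ − 3λ² − 25λ + 6 = 0.
Substitute λ = y + (tr M)/3 = y + 1.000000 to remove the quadratic term: y³ + p·y + q = 0 with p = s − (tr M)²/3 = -28.000000 and q = −2(tr M)³/27 + (tr M)·s/3 − det M = -21.000000.
Three real roots ⇒ use the trigonometric (Viète) form: r = 2√(−p/3) = 6.110101, φ = arccos(3q/(p·r)) = arccos(0.368243) = 1.193678 rad.
y_k = r·cos(φ/3 − 2πk/3) for k = 0, 1, 2 gives y = 5.632777, -0.766055, -4.866722.
λ_k = y_k + 1.000000 gives λ = 6.6328, 0.2339, -3.8667 (check: the sum is 3.0000 = tr M).

Eigenvalues sorted in increasing order: [-3.8667, 0.2339, 6.6328].


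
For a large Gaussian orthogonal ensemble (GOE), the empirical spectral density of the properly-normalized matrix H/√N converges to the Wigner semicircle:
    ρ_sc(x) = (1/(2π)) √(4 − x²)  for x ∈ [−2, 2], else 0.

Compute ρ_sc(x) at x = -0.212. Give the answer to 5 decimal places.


ρ_sc(x) = (1/(2π)) √(4 − x²). With x = -0.212:
  4 − x² = 4 − (-0.212)² = 4 − 0.044944 = 3.955056.
  √(4 − x²) = 1.988732.
  1/(2π) = 0.159155.
  ρ_sc(-0.212) = 0.159155 · 1.988732 = 0.316517.

Rounded to 5 decimal places: ρ_sc(-0.212) ≈ 0.31652.


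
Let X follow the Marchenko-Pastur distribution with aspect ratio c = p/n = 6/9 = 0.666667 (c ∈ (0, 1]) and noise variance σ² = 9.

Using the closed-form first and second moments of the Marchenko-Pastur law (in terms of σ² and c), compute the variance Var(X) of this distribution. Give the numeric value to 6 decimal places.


Recall the MP moments m_1 = E[X] = σ² and m_2 = E[X²] = σ⁴ (1 + c).
m_1 = E[X] = σ² = 9, so m_1² = 81.
m_2 = E[X²] = σ⁴ (1 + c) = 81 · (1 + 0.666667) = 81 · 1.666667 = 135.000000.
(Note m_2 − m_1² simplifies to c · σ⁴ = 0.666667 · 81.)

Var(X) = m_2 − m_1² = 135.000000 − 81 = 54.000000.


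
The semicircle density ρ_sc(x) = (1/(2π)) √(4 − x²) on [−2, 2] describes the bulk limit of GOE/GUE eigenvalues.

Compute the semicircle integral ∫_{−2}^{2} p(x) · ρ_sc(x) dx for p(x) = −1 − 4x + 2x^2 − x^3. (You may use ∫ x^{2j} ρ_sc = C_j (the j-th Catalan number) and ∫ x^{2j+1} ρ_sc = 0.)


Write p(x) = Σ a_i x^i, split into monomials and integrate each against ρ_sc separately.
Using ∫ x^{2j} ρ_sc = C_j = (1/(j+1)) C(2j, j) (Catalan numbers) and ∫ x^{2j+1} ρ_sc = 0 (odd monomials vanish by symmetry):
  i = 0 (even): a_0 · C_{0} = -1 · 1 = -1
  i = 1 (odd): ∫ x^1 ρ_sc = 0 (vanishes)
  i = 2 (even): a_2 · C_{1} = 2 · 1 = 2
  i = 3 (odd): ∫ x^3 ρ_sc = 0 (vanishes)

Summing the contributions: ∫_{−2}^{2} p(x) ρ_sc(x) dx = (-1) + 2 = 1.


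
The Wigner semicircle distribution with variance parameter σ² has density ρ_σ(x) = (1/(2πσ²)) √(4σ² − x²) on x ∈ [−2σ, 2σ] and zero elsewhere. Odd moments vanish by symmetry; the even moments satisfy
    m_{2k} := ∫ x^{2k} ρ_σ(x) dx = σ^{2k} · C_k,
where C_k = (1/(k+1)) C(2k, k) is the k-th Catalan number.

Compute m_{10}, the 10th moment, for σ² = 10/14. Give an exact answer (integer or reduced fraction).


By the scaled semicircle moment identity, m_{2k} = σ^{2k} · C_k with k = 5.
C_5 = (1/(k+1)) · C(2k, k) = (1/6) · C(10, 5) = (1/6) · 252 = 42.
σ^{2k} = (σ²)^k = (10/14)^5 = 3125/16807.

Therefore m_{10} = σ^{10} · C_5 = (3125/16807) · 42 = 18750/2401.


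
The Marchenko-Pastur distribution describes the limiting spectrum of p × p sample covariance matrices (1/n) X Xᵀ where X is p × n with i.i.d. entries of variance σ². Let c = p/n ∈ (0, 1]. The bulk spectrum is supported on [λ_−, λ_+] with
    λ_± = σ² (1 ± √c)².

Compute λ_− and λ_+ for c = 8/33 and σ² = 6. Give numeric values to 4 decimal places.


c = 8/33 = 0.242424; √c = 0.492366.
λ_− = σ² (1 − √c)² = 6 · (1 − 0.492366)² = 6 · (0.507634)² = 1.546154.
λ_+ = σ² (1 + √c)² = 6 · (1 + 0.492366)² = 6 · (1.492366)² = 13.362937.

Rounded to 4 decimal places: λ_− ≈ 1.5462, λ_+ ≈ 13.3629.


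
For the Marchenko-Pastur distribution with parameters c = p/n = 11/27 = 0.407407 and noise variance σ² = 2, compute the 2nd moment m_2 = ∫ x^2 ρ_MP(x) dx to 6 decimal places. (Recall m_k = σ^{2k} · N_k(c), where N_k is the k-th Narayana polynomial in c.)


E[X²] = σ⁴ (1 + c) (second MP moment). With σ² = 2 (so σ⁴ = 4) and c = 11/27 = 0.407407: E[X²] = 4 · (1 + 0.407407) = 4 · 1.407407.

So E[X^2] = 5.629630.


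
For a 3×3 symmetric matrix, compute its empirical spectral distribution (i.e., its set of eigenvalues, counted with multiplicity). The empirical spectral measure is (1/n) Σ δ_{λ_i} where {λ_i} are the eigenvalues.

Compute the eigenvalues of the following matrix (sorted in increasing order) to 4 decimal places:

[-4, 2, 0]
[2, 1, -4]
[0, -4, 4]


Since M is real symmetric, all three eigenvalues are real; they are the roots of det(λI − M) = λ³ − (tr M) λ² + s λ − det M, where s is the sum of the principal 2×2 minors.
tr M = -4 + 1 + 4 = 1.
s = ((-4)·1 − 2²) + ((-4)·4 − 0²) + (1·4 − (-4)²) = -8 + (-16) + (-12) = -36.
det M (expand along row 1) = (-4)·(-12) − 2·8 + 0·(-8) = 32.
Characteristic polynomial: λ³ − λ² − 36λ − 32 = 0.
Substitute λ = y + (tr M)/3 = y + 0.333333 to remove the quadratic term: y³ + p·y + q = 0 with p = s − (tr M)²/3 = -36.333333 and q = −2(tr M)³/27 + (tr M)·s/3 − det M = -44.074074.
Three real roots ⇒ use the trigonometric (Viète) form: r = 2√(−p/3) = 6.960204, φ = arccos(3q/(p·r)) = arccos(0.522850) = 1.020605 rad.
y_k = r·cos(φ/3 − 2πk/3) for k = 0, 1, 2 gives y = 6.561297, -1.269337, -5.291959.
λ_k = y_k + 0.333333 gives λ = 6.8946, -0.9360, -4.9586 (check: the sum is 1.0000 = tr M).

Eigenvalues sorted in increasing order: [-4.9586, -0.9360, 6.8946].


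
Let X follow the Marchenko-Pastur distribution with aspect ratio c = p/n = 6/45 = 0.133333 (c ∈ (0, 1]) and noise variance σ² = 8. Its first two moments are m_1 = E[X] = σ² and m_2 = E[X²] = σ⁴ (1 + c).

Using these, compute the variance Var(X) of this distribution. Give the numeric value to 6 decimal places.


m_1 = E[X] = σ² = 8, so m_1² = 64.
m_2 = E[X²] = σ⁴ (1 + c) = 64 · (1 + 0.133333) = 64 · 1.133333 = 72.533333.
(Note m_2 − m_1² simplifies to c · σ⁴ = 0.133333 · 64.)

Var(X) = m_2 − m_1² = 72.533333 − 64 = 8.533333.


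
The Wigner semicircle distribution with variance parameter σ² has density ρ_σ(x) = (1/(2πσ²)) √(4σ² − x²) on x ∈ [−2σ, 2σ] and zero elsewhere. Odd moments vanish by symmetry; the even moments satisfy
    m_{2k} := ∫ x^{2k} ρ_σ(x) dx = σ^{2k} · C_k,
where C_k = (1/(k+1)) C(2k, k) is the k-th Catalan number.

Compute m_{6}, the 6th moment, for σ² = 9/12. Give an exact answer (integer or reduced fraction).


By the scaled semicircle moment identity, m_{2k} = σ^{2k} · C_k with k = 3.
C_3 = (1/(k+1)) · C(2k, k) = (1/4) · C(6, 3) = (1/4) · 20 = 5.
σ^{2k} = (σ²)^k = (9/12)^3 = 27/64.

Therefore m_{6} = σ^{6} · C_3 = (27/64) · 5 = 135/64.


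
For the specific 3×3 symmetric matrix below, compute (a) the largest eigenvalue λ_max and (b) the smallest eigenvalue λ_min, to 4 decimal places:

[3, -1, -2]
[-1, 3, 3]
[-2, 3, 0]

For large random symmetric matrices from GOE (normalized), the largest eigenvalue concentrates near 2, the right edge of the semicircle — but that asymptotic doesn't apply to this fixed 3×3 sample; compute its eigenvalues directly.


Since M is real symmetric, all three eigenvalues are real; they are the roots of det(λI − M) = λ³ − (tr M) λ² + s λ − det M, where s is the sum of the principal 2×2 minors.
tr M = 3 + 3 + 0 = 6.
s = (3·3 − (-1)²) + (3·0 − (-2)²) + (3·0 − 3²) = 8 + (-4) + (-9) = -5.
det M (expand along row 1) = 3·(-9) − (-1)·6 + (-2)·3 = -27.
Characteristic polynomial: λ³ − 6λ² − 5λ + 27 = 0.
Substitute λ = y + (tr M)/3 = y + 2.000000 to remove the quadratic term: y³ + p·y + q = 0 with p = s − (tr M)²/3 = -17.000000 and q = −2(tr M)³/27 + (tr M)·s/3 − det M = 1.000000.
Three real roots ⇒ use the trigonometric (Viète) form: r = 2√(−p/3) = 4.760952, φ = arccos(3q/(p·r)) = arccos(-0.037066) = 1.607871 rad.
y_k = r·cos(φ/3 − 2πk/3) for k = 0, 1, 2 gives y = 4.093373, 0.058836, -4.152209.
λ_k = y_k + 2.000000 gives λ = 6.0934, 2.0588, -2.1522 (check: the sum is 6.0000 = tr M).

Hence λ_max = 6.0934 and λ_min = -2.1522.


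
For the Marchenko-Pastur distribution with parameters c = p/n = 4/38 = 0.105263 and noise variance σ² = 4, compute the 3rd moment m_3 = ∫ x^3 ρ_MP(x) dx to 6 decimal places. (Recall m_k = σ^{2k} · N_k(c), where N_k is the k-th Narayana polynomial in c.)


E[X³] = σ⁶ (1 + 3c + c²) (third MP moment). With σ² = 4 (so σ⁶ = 64) and c = 4/38 = 0.105263: E[X³] = 64 · (1 + 3·0.105263 + (0.105263)²) = 64 · 1.326870.

So E[X^3] = 84.919668.


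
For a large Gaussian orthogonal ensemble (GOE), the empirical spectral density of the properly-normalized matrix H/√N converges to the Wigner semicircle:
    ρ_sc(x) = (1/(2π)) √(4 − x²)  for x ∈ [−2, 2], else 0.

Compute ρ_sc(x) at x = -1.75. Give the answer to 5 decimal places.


ρ_sc(x) = (1/(2π)) √(4 − x²). With x = -1.75:
  4 − x² = 4 − (-1.75)² = 4 − 3.062500 = 0.937500.
  √(4 − x²) = 0.968246.
  1/(2π) = 0.159155.
  ρ_sc(-1.75) = 0.159155 · 0.968246 = 0.154101.

Rounded to 5 decimal places: ρ_sc(-1.75) ≈ 0.15410.


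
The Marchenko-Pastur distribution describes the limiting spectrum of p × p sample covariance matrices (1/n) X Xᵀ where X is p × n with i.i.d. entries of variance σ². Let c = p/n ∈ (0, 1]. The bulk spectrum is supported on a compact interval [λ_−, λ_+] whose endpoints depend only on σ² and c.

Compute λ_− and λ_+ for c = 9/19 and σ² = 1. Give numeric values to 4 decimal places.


c = 9/19 = 0.473684; √c = 0.688247.
λ_− = σ² (1 − √c)² = 1 · (1 − 0.688247)² = 1 · (0.311753)² = 0.097190.
λ_+ = σ² (1 + √c)² = 1 · (1 + 0.688247)² = 1 · (1.688247)² = 2.850179.

Rounded to 4 decimal places: λ_− ≈ 0.0972, λ_+ ≈ 2.8502.
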